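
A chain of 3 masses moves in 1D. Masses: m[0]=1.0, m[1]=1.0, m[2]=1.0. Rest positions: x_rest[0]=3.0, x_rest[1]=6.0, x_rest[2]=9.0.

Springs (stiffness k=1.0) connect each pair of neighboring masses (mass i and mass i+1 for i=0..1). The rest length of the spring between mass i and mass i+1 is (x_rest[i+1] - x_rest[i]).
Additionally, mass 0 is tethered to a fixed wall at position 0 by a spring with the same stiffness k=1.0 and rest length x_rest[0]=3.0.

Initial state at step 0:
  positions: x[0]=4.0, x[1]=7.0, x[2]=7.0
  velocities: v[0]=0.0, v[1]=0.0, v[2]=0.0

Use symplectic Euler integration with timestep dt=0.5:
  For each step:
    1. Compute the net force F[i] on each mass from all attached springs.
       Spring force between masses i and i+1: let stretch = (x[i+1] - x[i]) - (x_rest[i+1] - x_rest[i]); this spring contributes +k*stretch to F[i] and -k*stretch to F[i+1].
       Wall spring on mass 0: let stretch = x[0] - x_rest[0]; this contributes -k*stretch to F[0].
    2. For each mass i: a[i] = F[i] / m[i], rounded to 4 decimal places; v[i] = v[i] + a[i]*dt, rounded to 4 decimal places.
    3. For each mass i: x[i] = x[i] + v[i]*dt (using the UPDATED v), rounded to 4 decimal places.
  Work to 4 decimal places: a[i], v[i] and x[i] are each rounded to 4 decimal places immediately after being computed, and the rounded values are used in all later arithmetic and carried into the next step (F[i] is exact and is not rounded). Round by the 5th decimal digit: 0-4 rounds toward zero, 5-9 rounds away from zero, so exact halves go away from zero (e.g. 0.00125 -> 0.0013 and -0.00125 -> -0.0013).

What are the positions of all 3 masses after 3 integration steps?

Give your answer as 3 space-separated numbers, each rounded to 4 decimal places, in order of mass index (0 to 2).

Step 0: x=[4.0000 7.0000 7.0000] v=[0.0000 0.0000 0.0000]
Step 1: x=[3.7500 6.2500 7.7500] v=[-0.5000 -1.5000 1.5000]
Step 2: x=[3.1875 5.2500 8.8750] v=[-1.1250 -2.0000 2.2500]
Step 3: x=[2.3438 4.6406 9.8438] v=[-1.6875 -1.2188 1.9375]

Answer: 2.3438 4.6406 9.8438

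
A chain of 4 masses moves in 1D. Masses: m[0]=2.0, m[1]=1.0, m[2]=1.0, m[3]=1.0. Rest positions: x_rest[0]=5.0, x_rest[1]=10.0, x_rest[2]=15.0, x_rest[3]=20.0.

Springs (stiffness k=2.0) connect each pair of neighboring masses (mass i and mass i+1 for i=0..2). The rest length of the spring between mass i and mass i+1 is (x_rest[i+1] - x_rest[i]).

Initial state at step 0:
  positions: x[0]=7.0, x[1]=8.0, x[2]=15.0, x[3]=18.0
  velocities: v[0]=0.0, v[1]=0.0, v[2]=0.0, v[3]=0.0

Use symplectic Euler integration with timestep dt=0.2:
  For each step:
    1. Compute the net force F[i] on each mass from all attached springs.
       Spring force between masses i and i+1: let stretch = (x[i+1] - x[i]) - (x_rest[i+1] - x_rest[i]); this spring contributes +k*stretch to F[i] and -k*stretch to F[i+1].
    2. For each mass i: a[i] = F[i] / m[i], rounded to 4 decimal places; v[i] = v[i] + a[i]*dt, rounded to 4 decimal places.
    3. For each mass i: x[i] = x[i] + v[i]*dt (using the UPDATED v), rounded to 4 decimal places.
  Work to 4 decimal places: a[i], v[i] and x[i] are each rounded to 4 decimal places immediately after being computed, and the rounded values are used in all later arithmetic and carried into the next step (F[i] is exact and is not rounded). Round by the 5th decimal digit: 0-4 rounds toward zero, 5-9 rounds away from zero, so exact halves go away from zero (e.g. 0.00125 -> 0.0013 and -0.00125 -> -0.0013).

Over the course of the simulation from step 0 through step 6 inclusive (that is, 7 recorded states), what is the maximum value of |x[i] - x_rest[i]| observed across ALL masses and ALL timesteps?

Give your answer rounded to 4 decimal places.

Step 0: x=[7.0000 8.0000 15.0000 18.0000] v=[0.0000 0.0000 0.0000 0.0000]
Step 1: x=[6.8400 8.4800 14.6800 18.1600] v=[-0.8000 2.4000 -1.6000 0.8000]
Step 2: x=[6.5456 9.3248 14.1424 18.4416] v=[-1.4720 4.2240 -2.6880 1.4080]
Step 3: x=[6.1624 10.3327 13.5633 18.7793] v=[-1.9162 5.0394 -2.8954 1.6883]
Step 4: x=[5.7460 11.2654 13.1431 19.0997] v=[-2.0821 4.6635 -2.1012 1.6019]
Step 5: x=[5.3504 11.9068 13.0492 19.3436] v=[-1.9782 3.2068 -0.4696 1.2193]
Step 6: x=[5.0170 12.1150 13.3674 19.4839] v=[-1.6669 1.0412 1.5912 0.7015]
Max displacement = 2.1150

Answer: 2.1150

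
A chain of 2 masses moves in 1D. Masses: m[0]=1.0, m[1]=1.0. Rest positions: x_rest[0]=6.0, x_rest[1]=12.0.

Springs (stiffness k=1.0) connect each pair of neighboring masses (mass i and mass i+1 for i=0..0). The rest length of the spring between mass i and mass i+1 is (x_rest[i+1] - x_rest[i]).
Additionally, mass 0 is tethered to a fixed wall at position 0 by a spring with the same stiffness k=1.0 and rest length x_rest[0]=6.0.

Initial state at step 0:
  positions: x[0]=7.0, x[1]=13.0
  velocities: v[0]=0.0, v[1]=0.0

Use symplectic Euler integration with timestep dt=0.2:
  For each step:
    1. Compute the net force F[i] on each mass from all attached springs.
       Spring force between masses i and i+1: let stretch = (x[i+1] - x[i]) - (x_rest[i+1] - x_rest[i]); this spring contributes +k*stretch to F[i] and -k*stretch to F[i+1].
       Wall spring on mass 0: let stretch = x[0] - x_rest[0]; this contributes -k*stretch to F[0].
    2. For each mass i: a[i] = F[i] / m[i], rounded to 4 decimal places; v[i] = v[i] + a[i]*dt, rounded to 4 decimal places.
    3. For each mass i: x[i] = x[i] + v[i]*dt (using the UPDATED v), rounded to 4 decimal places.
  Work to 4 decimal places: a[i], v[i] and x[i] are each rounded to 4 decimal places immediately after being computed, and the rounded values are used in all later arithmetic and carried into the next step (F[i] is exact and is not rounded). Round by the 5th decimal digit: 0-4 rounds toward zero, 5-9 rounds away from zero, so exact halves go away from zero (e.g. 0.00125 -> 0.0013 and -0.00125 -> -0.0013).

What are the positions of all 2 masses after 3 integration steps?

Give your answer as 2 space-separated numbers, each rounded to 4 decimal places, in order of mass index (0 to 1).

Answer: 6.7757 12.9922

Derivation:
Step 0: x=[7.0000 13.0000] v=[0.0000 0.0000]
Step 1: x=[6.9600 13.0000] v=[-0.2000 0.0000]
Step 2: x=[6.8832 12.9984] v=[-0.3840 -0.0080]
Step 3: x=[6.7757 12.9922] v=[-0.5376 -0.0310]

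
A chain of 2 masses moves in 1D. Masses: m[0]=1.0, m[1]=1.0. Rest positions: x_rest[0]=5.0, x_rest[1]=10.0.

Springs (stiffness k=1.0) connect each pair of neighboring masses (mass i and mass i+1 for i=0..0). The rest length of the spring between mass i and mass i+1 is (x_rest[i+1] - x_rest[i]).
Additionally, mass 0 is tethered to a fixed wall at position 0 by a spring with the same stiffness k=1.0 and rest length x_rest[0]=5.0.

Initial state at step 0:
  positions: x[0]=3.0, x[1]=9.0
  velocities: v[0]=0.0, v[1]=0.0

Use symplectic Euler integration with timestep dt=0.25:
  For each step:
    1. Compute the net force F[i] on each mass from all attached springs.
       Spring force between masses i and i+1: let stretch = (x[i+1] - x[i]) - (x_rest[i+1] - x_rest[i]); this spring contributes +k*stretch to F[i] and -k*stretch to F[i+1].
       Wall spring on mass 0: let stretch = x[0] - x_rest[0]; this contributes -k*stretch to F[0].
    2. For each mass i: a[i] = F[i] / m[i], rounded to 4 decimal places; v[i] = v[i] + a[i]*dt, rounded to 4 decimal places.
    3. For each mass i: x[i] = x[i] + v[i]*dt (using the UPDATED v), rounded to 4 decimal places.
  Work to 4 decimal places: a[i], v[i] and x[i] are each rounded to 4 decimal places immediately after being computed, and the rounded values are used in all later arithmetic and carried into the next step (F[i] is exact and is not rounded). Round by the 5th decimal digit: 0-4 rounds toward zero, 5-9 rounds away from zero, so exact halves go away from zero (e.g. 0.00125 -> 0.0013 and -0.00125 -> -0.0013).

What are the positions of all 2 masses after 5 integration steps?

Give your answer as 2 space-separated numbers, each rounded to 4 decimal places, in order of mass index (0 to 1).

Answer: 4.9722 8.5381

Derivation:
Step 0: x=[3.0000 9.0000] v=[0.0000 0.0000]
Step 1: x=[3.1875 8.9375] v=[0.7500 -0.2500]
Step 2: x=[3.5352 8.8281] v=[1.3906 -0.4375]
Step 3: x=[3.9927 8.7004] v=[1.8300 -0.5107]
Step 4: x=[4.4949 8.5910] v=[2.0088 -0.4376]
Step 5: x=[4.9722 8.5381] v=[1.9091 -0.2116]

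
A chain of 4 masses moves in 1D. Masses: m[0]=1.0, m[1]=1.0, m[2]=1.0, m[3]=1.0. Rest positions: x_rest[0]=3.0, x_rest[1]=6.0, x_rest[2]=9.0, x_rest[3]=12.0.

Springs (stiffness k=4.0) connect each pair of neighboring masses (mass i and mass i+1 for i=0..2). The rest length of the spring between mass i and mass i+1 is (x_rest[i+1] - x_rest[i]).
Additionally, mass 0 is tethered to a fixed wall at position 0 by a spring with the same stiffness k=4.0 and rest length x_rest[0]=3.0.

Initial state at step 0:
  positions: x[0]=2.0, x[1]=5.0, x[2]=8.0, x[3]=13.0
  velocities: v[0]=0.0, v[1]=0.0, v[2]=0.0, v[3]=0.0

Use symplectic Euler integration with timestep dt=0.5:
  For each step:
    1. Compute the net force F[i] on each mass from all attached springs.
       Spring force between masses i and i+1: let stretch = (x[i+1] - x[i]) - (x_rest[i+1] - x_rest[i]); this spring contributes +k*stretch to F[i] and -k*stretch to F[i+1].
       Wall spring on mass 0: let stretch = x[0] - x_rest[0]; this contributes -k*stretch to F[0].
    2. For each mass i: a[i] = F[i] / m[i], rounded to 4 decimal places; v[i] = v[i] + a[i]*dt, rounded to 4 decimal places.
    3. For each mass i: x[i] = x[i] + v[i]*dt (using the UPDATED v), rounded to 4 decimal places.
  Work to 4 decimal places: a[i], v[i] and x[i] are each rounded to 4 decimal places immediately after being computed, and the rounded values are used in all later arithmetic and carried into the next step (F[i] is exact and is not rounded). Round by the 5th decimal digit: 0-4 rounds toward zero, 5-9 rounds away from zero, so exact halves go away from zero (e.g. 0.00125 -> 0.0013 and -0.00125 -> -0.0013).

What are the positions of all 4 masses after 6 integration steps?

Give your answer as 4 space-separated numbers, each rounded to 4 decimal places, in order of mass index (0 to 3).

Answer: 3.0000 4.0000 10.0000 13.0000

Derivation:
Step 0: x=[2.0000 5.0000 8.0000 13.0000] v=[0.0000 0.0000 0.0000 0.0000]
Step 1: x=[3.0000 5.0000 10.0000 11.0000] v=[2.0000 0.0000 4.0000 -4.0000]
Step 2: x=[3.0000 8.0000 8.0000 11.0000] v=[0.0000 6.0000 -4.0000 0.0000]
Step 3: x=[5.0000 6.0000 9.0000 11.0000] v=[4.0000 -4.0000 2.0000 0.0000]
Step 4: x=[3.0000 6.0000 9.0000 12.0000] v=[-4.0000 0.0000 0.0000 2.0000]
Step 5: x=[1.0000 6.0000 9.0000 13.0000] v=[-4.0000 0.0000 0.0000 2.0000]
Step 6: x=[3.0000 4.0000 10.0000 13.0000] v=[4.0000 -4.0000 2.0000 0.0000]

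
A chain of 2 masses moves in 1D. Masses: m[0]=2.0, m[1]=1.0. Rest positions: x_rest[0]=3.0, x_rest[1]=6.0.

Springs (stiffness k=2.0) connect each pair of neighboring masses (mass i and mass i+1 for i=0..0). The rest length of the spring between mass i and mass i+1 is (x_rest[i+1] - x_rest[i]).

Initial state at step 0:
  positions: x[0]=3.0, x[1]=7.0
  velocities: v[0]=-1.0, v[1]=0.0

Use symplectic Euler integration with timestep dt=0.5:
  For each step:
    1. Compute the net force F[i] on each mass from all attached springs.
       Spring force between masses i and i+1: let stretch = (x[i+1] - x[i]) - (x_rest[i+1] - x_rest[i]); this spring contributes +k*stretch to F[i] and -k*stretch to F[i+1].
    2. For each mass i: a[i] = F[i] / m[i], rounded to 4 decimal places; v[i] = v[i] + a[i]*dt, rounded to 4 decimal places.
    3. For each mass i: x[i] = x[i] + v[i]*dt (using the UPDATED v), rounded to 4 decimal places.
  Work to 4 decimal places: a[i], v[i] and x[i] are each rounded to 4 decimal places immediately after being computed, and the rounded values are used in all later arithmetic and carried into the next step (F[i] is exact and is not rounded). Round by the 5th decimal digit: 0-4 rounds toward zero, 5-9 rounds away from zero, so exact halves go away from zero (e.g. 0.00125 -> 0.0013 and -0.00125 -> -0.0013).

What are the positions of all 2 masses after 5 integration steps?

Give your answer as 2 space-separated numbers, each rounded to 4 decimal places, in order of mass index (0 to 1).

Answer: 1.7959 4.4082

Derivation:
Step 0: x=[3.0000 7.0000] v=[-1.0000 0.0000]
Step 1: x=[2.7500 6.5000] v=[-0.5000 -1.0000]
Step 2: x=[2.6875 5.6250] v=[-0.1250 -1.7500]
Step 3: x=[2.6094 4.7813] v=[-0.1563 -1.6875]
Step 4: x=[2.3242 4.3516] v=[-0.5704 -0.8594]
Step 5: x=[1.7959 4.4082] v=[-1.0567 0.1132]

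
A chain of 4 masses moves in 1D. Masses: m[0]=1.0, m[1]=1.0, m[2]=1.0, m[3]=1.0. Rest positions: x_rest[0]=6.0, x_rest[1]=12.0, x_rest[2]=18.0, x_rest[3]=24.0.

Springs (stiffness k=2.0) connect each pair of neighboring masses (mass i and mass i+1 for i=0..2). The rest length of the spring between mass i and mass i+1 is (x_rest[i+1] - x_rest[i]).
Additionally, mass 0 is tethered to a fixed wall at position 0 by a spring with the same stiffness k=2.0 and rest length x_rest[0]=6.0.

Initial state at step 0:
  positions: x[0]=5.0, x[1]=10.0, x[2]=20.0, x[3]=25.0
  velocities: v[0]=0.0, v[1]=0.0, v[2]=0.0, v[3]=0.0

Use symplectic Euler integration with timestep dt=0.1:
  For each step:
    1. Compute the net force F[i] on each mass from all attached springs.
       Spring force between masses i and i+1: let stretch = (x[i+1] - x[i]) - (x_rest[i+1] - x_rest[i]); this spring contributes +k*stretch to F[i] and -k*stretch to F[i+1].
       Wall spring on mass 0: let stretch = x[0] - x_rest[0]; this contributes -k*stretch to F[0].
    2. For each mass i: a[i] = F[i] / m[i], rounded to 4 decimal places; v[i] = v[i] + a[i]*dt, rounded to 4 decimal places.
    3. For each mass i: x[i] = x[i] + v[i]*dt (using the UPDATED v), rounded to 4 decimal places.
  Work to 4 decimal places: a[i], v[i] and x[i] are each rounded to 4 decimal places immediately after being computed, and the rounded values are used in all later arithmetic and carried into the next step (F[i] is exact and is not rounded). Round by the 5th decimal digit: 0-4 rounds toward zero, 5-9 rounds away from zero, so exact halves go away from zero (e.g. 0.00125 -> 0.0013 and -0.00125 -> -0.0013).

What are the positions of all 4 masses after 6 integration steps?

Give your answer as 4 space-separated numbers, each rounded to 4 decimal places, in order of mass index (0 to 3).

Answer: 5.1239 11.7129 18.3137 25.2663

Derivation:
Step 0: x=[5.0000 10.0000 20.0000 25.0000] v=[0.0000 0.0000 0.0000 0.0000]
Step 1: x=[5.0000 10.1000 19.9000 25.0200] v=[0.0000 1.0000 -1.0000 0.2000]
Step 2: x=[5.0020 10.2940 19.7064 25.0576] v=[0.0200 1.9400 -1.9360 0.3760]
Step 3: x=[5.0098 10.5704 19.4316 25.1082] v=[0.0780 2.7641 -2.7482 0.5058]
Step 4: x=[5.0286 10.9128 19.0931 25.1653] v=[0.1882 3.4242 -3.3851 0.5705]
Step 5: x=[5.0645 11.3011 18.7124 25.2209] v=[0.3593 3.8834 -3.8067 0.5561]
Step 6: x=[5.1239 11.7129 18.3137 25.2663] v=[0.5937 4.1183 -3.9873 0.4544]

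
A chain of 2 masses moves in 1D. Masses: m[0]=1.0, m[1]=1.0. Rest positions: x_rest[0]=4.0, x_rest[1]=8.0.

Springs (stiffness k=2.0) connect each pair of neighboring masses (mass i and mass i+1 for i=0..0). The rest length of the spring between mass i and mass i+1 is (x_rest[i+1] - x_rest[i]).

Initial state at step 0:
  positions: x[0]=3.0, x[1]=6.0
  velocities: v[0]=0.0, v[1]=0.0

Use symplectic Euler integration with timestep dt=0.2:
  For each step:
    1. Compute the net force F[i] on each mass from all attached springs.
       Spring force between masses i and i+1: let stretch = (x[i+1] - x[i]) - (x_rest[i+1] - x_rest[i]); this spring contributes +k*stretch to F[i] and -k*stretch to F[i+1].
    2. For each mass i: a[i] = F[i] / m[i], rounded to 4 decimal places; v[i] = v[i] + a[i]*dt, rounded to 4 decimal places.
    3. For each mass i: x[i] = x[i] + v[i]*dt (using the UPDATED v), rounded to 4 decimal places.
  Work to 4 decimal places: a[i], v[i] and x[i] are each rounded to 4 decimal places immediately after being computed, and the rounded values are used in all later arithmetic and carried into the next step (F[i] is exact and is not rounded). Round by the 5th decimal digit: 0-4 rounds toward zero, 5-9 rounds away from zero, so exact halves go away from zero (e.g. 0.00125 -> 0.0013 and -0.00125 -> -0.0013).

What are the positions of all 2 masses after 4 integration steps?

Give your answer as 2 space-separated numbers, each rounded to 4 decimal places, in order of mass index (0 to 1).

Answer: 2.3780 6.6220

Derivation:
Step 0: x=[3.0000 6.0000] v=[0.0000 0.0000]
Step 1: x=[2.9200 6.0800] v=[-0.4000 0.4000]
Step 2: x=[2.7728 6.2272] v=[-0.7360 0.7360]
Step 3: x=[2.5820 6.4180] v=[-0.9542 0.9542]
Step 4: x=[2.3780 6.6220] v=[-1.0198 1.0198]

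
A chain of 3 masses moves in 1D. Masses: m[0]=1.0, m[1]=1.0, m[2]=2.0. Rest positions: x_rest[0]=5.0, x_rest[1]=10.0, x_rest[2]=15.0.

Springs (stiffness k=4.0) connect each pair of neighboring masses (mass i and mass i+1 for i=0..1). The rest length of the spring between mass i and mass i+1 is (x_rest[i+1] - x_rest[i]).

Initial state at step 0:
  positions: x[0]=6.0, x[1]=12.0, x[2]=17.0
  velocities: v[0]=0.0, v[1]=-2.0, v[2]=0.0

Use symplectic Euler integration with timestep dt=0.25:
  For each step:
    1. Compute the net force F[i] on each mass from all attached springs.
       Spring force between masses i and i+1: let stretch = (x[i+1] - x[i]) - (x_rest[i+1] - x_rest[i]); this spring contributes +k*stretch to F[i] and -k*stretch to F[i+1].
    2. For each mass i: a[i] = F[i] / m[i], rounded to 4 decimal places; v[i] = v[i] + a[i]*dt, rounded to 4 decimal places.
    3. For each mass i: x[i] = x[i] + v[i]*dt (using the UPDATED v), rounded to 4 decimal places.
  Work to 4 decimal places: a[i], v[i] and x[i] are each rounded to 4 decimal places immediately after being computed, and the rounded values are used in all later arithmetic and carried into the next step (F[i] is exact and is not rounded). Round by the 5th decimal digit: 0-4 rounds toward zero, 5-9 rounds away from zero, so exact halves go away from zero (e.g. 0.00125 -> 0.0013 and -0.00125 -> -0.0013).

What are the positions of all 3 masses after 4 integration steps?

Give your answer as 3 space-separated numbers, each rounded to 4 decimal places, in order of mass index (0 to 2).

Answer: 6.3653 11.0635 16.2857

Derivation:
Step 0: x=[6.0000 12.0000 17.0000] v=[0.0000 -2.0000 0.0000]
Step 1: x=[6.2500 11.2500 17.0000] v=[1.0000 -3.0000 0.0000]
Step 2: x=[6.5000 10.6875 16.9063] v=[1.0000 -2.2500 -0.3750]
Step 3: x=[6.5469 10.6328 16.6602] v=[0.1875 -0.2187 -0.9844]
Step 4: x=[6.3653 11.0635 16.2857] v=[-0.7266 1.7228 -1.4981]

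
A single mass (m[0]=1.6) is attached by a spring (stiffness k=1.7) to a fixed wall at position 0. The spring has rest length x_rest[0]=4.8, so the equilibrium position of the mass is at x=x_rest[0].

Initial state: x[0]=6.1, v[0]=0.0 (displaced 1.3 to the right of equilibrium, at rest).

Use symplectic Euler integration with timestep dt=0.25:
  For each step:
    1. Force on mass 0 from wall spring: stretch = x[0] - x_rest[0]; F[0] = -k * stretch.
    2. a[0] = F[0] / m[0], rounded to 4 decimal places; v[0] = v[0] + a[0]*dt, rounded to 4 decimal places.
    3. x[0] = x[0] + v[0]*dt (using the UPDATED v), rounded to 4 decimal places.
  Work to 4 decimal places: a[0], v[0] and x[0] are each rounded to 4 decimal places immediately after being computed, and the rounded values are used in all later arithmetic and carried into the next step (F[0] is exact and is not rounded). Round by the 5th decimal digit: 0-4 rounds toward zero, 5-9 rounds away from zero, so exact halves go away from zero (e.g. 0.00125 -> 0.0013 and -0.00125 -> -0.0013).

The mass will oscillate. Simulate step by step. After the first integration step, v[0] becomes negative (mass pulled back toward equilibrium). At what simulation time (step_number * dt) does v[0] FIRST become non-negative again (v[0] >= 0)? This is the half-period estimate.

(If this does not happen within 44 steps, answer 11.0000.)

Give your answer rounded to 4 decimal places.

Answer: 3.2500

Derivation:
Step 0: x=[6.1000] v=[0.0000]
Step 1: x=[6.0137] v=[-0.3453]
Step 2: x=[5.8468] v=[-0.6677]
Step 3: x=[5.6104] v=[-0.9458]
Step 4: x=[5.3201] v=[-1.1611]
Step 5: x=[4.9953] v=[-1.2993]
Step 6: x=[4.6575] v=[-1.3512]
Step 7: x=[4.3292] v=[-1.3134]
Step 8: x=[4.0321] v=[-1.1884]
Step 9: x=[3.7860] v=[-0.9844]
Step 10: x=[3.6072] v=[-0.7151]
Step 11: x=[3.5076] v=[-0.3983]
Step 12: x=[3.4939] v=[-0.0550]
Step 13: x=[3.5669] v=[0.2919]
First v>=0 after going negative at step 13, time=3.2500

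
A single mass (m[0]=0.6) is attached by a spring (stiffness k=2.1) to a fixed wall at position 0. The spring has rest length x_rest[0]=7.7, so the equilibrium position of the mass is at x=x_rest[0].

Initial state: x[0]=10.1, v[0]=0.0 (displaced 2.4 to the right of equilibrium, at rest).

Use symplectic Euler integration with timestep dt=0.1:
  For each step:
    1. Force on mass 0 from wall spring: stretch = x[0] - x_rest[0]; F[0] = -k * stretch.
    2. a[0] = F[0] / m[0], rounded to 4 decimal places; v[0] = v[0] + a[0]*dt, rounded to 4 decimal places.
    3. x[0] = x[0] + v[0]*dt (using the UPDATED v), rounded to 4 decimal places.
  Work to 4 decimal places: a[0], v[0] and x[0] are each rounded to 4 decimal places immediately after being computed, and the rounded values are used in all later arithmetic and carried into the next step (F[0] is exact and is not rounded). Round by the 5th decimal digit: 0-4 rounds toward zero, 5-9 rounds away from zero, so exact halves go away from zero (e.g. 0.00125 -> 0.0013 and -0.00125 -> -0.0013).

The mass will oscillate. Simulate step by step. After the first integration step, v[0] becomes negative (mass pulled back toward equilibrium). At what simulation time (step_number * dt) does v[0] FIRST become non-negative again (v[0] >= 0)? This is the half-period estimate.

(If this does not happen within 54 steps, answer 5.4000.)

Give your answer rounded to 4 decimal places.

Step 0: x=[10.1000] v=[0.0000]
Step 1: x=[10.0160] v=[-0.8400]
Step 2: x=[9.8509] v=[-1.6506]
Step 3: x=[9.6106] v=[-2.4034]
Step 4: x=[9.3034] v=[-3.0721]
Step 5: x=[8.9401] v=[-3.6333]
Step 6: x=[8.5334] v=[-4.0673]
Step 7: x=[8.0975] v=[-4.3590]
Step 8: x=[7.6477] v=[-4.4981]
Step 9: x=[7.1997] v=[-4.4798]
Step 10: x=[6.7692] v=[-4.3047]
Step 11: x=[6.3713] v=[-3.9789]
Step 12: x=[6.0199] v=[-3.5139]
Step 13: x=[5.7273] v=[-2.9259]
Step 14: x=[5.5038] v=[-2.2355]
Step 15: x=[5.3571] v=[-1.4668]
Step 16: x=[5.2924] v=[-0.6468]
Step 17: x=[5.3120] v=[0.1959]
First v>=0 after going negative at step 17, time=1.7000

Answer: 1.7000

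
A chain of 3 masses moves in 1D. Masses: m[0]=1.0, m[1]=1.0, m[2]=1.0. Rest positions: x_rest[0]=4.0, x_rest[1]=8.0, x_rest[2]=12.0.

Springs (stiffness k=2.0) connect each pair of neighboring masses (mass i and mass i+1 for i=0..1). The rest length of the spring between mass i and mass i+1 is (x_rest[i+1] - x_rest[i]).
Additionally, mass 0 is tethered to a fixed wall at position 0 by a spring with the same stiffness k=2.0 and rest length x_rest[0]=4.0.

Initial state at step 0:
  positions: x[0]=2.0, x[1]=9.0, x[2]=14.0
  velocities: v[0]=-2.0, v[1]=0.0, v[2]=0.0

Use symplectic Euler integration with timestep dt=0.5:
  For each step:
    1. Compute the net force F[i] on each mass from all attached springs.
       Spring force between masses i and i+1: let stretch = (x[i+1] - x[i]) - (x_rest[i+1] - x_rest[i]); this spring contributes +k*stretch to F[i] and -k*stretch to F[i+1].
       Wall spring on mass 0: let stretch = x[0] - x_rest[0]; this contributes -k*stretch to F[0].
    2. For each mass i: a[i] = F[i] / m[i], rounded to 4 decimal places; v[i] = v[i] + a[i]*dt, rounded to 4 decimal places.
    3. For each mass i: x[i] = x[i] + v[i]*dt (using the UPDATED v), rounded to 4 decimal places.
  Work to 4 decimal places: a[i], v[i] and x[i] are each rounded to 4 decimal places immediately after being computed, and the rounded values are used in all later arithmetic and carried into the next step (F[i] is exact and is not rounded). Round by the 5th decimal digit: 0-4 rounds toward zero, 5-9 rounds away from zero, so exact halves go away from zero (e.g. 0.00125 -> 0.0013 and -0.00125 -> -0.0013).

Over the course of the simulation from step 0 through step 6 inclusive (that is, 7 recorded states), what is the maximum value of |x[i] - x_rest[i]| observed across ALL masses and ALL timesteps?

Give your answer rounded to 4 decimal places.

Answer: 2.2499

Derivation:
Step 0: x=[2.0000 9.0000 14.0000] v=[-2.0000 0.0000 0.0000]
Step 1: x=[3.5000 8.0000 13.5000] v=[3.0000 -2.0000 -1.0000]
Step 2: x=[5.5000 7.5000 12.2500] v=[4.0000 -1.0000 -2.5000]
Step 3: x=[5.7500 8.3750 10.6250] v=[0.5000 1.7500 -3.2500]
Step 4: x=[4.4375 9.0625 9.8750] v=[-2.6250 1.3750 -1.5000]
Step 5: x=[3.2188 7.8438 10.7188] v=[-2.4375 -2.4375 1.6875]
Step 6: x=[2.7032 5.7501 12.1251] v=[-1.0313 -4.1875 2.8125]
Max displacement = 2.2499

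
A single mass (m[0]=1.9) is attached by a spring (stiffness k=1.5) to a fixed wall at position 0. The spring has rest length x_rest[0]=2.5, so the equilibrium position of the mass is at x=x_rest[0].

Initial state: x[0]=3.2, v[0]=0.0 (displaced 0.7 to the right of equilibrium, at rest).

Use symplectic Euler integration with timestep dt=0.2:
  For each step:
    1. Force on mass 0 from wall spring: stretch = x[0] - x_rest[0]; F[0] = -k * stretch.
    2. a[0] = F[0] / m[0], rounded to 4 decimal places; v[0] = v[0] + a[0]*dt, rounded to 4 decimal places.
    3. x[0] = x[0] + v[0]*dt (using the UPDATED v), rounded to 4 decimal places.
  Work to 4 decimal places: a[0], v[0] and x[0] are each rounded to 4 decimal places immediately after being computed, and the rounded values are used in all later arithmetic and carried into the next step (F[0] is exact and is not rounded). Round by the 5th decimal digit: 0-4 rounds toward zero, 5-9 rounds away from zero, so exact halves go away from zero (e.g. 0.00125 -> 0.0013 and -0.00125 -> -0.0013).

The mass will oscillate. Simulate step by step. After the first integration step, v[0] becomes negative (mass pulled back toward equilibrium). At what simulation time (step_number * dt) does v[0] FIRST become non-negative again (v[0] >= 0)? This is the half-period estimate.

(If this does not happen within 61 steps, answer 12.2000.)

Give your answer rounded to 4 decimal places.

Step 0: x=[3.2000] v=[0.0000]
Step 1: x=[3.1779] v=[-0.1105]
Step 2: x=[3.1344] v=[-0.2175]
Step 3: x=[3.0709] v=[-0.3177]
Step 4: x=[2.9893] v=[-0.4078]
Step 5: x=[2.8923] v=[-0.4851]
Step 6: x=[2.7829] v=[-0.5470]
Step 7: x=[2.6646] v=[-0.5917]
Step 8: x=[2.5411] v=[-0.6177]
Step 9: x=[2.4163] v=[-0.6242]
Step 10: x=[2.2941] v=[-0.6110]
Step 11: x=[2.1784] v=[-0.5785]
Step 12: x=[2.0729] v=[-0.5277]
Step 13: x=[1.9808] v=[-0.4603]
Step 14: x=[1.9051] v=[-0.3783]
Step 15: x=[1.8482] v=[-0.2844]
Step 16: x=[1.8119] v=[-0.1815]
Step 17: x=[1.7973] v=[-0.0729]
Step 18: x=[1.8049] v=[0.0381]
First v>=0 after going negative at step 18, time=3.6000

Answer: 3.6000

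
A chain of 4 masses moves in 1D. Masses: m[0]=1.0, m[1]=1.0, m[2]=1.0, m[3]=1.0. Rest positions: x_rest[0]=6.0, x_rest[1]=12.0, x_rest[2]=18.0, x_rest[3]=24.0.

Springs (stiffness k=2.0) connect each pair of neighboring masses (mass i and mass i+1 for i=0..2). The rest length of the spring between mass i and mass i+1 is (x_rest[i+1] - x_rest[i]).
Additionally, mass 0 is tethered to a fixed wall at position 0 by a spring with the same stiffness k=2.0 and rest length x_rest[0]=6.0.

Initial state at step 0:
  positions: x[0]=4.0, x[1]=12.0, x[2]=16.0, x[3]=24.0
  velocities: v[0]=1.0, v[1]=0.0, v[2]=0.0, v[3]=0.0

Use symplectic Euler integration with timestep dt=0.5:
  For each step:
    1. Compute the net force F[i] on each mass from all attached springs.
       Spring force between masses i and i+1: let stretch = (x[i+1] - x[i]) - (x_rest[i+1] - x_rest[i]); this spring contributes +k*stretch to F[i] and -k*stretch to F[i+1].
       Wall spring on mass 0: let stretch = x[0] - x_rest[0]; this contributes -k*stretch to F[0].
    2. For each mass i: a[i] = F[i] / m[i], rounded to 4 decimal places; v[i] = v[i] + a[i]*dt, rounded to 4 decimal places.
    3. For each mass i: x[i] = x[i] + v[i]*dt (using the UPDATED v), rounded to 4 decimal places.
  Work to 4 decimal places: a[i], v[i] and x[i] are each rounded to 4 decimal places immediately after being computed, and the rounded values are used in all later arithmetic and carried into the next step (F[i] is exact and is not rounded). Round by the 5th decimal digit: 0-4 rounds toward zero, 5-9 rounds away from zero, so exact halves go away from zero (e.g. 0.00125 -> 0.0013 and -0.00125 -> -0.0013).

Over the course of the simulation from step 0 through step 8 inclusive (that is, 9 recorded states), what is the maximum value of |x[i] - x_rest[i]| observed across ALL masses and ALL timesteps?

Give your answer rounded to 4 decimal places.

Step 0: x=[4.0000 12.0000 16.0000 24.0000] v=[1.0000 0.0000 0.0000 0.0000]
Step 1: x=[6.5000 10.0000 18.0000 23.0000] v=[5.0000 -4.0000 4.0000 -2.0000]
Step 2: x=[7.5000 10.2500 18.5000 22.5000] v=[2.0000 0.5000 1.0000 -1.0000]
Step 3: x=[6.1250 13.2500 16.8750 23.0000] v=[-2.7500 6.0000 -3.2500 1.0000]
Step 4: x=[5.2500 14.5000 16.5000 23.4375] v=[-1.7500 2.5000 -0.7500 0.8750]
Step 5: x=[6.3750 12.1250 18.5938 23.4063] v=[2.2500 -4.7500 4.1875 -0.0625]
Step 6: x=[7.1875 10.1094 19.8594 23.9688] v=[1.6250 -4.0312 2.5312 1.1250]
Step 7: x=[5.8672 11.5079 18.3047 25.4766] v=[-2.6406 2.7969 -3.1094 3.0156]
Step 8: x=[4.4337 13.4844 16.9376 26.3985] v=[-2.8671 3.9530 -2.7343 1.8437]
Max displacement = 2.5000

Answer: 2.5000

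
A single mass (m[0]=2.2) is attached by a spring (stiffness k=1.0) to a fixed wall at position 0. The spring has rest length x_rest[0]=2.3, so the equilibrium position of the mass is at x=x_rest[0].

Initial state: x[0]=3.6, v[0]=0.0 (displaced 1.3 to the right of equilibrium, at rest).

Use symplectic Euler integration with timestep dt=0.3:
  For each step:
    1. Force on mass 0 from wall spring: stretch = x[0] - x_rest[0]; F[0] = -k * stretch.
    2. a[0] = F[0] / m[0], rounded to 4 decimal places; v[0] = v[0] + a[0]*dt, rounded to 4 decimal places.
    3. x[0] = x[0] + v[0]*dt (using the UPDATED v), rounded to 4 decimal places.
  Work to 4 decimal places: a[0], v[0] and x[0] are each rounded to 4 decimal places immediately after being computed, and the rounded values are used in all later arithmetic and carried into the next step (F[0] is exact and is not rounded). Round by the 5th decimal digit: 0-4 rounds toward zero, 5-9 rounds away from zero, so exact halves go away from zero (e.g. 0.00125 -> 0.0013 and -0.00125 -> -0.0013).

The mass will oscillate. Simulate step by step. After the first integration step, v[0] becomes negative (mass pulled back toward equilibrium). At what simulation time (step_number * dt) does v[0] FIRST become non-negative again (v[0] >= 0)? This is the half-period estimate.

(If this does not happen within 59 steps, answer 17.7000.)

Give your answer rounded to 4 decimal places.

Step 0: x=[3.6000] v=[0.0000]
Step 1: x=[3.5468] v=[-0.1773]
Step 2: x=[3.4426] v=[-0.3473]
Step 3: x=[3.2917] v=[-0.5031]
Step 4: x=[3.1002] v=[-0.6383]
Step 5: x=[2.8760] v=[-0.7474]
Step 6: x=[2.6282] v=[-0.8259]
Step 7: x=[2.3670] v=[-0.8707]
Step 8: x=[2.1030] v=[-0.8799]
Step 9: x=[1.8471] v=[-0.8531]
Step 10: x=[1.6097] v=[-0.7913]
Step 11: x=[1.4005] v=[-0.6972]
Step 12: x=[1.2282] v=[-0.5745]
Step 13: x=[1.0997] v=[-0.4283]
Step 14: x=[1.0203] v=[-0.2646]
Step 15: x=[0.9933] v=[-0.0901]
Step 16: x=[1.0197] v=[0.0881]
First v>=0 after going negative at step 16, time=4.8000

Answer: 4.8000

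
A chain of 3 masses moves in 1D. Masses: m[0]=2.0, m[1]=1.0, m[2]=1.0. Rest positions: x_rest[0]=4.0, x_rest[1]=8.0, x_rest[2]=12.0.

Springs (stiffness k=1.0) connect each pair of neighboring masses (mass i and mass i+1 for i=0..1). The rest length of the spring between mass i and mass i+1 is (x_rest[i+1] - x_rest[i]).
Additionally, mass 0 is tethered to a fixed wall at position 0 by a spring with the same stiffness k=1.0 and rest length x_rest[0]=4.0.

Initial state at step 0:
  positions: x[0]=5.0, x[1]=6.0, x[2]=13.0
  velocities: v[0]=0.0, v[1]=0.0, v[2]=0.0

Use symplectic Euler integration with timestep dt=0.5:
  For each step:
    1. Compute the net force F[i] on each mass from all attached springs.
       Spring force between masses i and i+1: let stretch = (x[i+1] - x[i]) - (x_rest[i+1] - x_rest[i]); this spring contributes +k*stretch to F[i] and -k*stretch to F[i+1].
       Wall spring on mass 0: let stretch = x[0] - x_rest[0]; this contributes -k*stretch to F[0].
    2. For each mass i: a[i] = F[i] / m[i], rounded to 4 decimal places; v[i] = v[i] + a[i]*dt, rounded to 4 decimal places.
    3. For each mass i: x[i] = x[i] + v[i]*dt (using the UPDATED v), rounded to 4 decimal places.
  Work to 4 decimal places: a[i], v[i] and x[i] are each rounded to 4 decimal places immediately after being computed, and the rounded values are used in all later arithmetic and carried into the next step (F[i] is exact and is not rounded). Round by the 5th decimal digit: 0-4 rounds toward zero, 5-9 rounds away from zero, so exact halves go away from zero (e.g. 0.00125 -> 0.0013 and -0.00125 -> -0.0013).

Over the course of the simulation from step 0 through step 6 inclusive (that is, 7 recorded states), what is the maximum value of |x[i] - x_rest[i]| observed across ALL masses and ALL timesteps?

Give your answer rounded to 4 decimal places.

Answer: 2.4375

Derivation:
Step 0: x=[5.0000 6.0000 13.0000] v=[0.0000 0.0000 0.0000]
Step 1: x=[4.5000 7.5000 12.2500] v=[-1.0000 3.0000 -1.5000]
Step 2: x=[3.8125 9.4375 11.3125] v=[-1.3750 3.8750 -1.8750]
Step 3: x=[3.3516 10.4375 10.9063] v=[-0.9219 2.0000 -0.8125]
Step 4: x=[3.3575 9.7832 11.3829] v=[0.0117 -1.3086 0.9531]
Step 5: x=[3.7469 7.9224 12.4596] v=[0.7788 -3.7216 2.1533]
Step 6: x=[4.1899 6.1520 13.4020] v=[0.8860 -3.5408 1.8847]
Max displacement = 2.4375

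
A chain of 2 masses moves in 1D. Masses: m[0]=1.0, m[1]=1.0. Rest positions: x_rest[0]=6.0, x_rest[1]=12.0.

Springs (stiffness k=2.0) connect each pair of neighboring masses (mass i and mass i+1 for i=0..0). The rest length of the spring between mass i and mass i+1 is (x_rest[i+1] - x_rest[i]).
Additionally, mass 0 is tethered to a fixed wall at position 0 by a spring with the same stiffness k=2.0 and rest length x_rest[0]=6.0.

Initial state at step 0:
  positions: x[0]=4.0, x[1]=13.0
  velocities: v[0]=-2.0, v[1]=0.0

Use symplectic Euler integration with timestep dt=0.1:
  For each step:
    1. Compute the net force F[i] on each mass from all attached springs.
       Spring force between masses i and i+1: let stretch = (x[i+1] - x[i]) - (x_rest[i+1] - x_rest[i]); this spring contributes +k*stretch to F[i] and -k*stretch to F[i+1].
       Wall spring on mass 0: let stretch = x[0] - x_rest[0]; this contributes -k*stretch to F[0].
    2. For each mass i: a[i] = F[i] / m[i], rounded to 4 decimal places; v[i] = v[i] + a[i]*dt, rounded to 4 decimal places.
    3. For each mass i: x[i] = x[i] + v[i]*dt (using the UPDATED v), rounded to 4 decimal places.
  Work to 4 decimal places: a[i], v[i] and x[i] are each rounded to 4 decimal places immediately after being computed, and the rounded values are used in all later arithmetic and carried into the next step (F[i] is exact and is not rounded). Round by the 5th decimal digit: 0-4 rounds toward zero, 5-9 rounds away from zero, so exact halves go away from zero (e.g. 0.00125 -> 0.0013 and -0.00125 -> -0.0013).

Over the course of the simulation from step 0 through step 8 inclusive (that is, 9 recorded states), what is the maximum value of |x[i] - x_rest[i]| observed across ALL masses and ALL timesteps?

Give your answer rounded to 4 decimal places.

Step 0: x=[4.0000 13.0000] v=[-2.0000 0.0000]
Step 1: x=[3.9000 12.9400] v=[-1.0000 -0.6000]
Step 2: x=[3.9028 12.8192] v=[0.0280 -1.2080]
Step 3: x=[4.0059 12.6401] v=[1.0307 -1.7913]
Step 4: x=[4.2015 12.4083] v=[1.9564 -2.3181]
Step 5: x=[4.4773 12.1324] v=[2.7575 -2.7595]
Step 6: x=[4.8166 11.8234] v=[3.3931 -3.0905]
Step 7: x=[5.1997 11.4942] v=[3.8311 -3.2919]
Step 8: x=[5.6047 11.1591] v=[4.0501 -3.3508]
Max displacement = 2.1000

Answer: 2.1000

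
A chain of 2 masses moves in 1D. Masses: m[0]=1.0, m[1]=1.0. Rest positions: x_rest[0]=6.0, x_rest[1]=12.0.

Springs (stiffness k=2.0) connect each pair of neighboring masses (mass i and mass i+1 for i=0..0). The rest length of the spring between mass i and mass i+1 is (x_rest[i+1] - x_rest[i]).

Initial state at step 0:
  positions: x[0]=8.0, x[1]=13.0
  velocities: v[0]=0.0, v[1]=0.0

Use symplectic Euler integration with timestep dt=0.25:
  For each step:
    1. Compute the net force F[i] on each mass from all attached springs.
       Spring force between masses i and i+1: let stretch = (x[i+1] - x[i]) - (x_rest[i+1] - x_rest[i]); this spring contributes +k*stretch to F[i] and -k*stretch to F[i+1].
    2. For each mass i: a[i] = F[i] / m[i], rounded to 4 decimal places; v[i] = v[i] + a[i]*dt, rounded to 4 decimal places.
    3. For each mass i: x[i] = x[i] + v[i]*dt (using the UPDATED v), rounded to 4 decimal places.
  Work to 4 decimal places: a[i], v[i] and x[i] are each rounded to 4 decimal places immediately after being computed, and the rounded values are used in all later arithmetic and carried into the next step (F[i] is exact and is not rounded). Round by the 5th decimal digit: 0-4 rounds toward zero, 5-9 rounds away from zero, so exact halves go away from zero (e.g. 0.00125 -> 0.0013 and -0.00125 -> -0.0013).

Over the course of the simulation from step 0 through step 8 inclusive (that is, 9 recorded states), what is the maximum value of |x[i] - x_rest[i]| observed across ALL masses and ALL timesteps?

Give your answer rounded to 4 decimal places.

Step 0: x=[8.0000 13.0000] v=[0.0000 0.0000]
Step 1: x=[7.8750 13.1250] v=[-0.5000 0.5000]
Step 2: x=[7.6563 13.3438] v=[-0.8750 0.8750]
Step 3: x=[7.3985 13.6016] v=[-1.0313 1.0313]
Step 4: x=[7.1661 13.8341] v=[-0.9298 0.9298]
Step 5: x=[7.0172 13.9831] v=[-0.5958 0.5958]
Step 6: x=[6.9890 14.0113] v=[-0.1129 0.1129]
Step 7: x=[7.0886 13.9117] v=[0.3983 -0.3983]
Step 8: x=[7.2911 13.7092] v=[0.8099 -0.8099]
Max displacement = 2.0113

Answer: 2.0113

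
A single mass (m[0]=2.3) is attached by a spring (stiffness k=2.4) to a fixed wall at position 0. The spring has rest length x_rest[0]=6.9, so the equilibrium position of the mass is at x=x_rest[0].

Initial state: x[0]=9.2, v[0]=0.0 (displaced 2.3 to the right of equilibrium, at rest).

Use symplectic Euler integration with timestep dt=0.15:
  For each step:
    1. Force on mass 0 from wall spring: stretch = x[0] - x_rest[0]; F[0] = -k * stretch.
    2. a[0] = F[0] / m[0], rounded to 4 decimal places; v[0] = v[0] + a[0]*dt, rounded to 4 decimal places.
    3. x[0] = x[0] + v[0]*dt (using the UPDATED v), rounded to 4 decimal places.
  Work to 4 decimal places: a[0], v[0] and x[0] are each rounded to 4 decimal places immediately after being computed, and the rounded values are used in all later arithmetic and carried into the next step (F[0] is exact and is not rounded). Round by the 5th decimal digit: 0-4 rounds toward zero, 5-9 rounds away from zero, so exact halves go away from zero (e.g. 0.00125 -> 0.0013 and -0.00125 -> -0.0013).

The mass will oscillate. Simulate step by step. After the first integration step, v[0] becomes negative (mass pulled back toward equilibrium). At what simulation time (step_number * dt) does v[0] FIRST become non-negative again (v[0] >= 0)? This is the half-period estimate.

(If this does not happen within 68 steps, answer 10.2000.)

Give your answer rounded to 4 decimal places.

Answer: 3.1500

Derivation:
Step 0: x=[9.2000] v=[0.0000]
Step 1: x=[9.1460] v=[-0.3600]
Step 2: x=[9.0393] v=[-0.7116]
Step 3: x=[8.8823] v=[-1.0464]
Step 4: x=[8.6788] v=[-1.3567]
Step 5: x=[8.4335] v=[-1.6351]
Step 6: x=[8.1522] v=[-1.8751]
Step 7: x=[7.8415] v=[-2.0711]
Step 8: x=[7.5087] v=[-2.2185]
Step 9: x=[7.1616] v=[-2.3138]
Step 10: x=[6.8084] v=[-2.3548]
Step 11: x=[6.4573] v=[-2.3405]
Step 12: x=[6.1166] v=[-2.2712]
Step 13: x=[5.7943] v=[-2.1486]
Step 14: x=[5.4980] v=[-1.9755]
Step 15: x=[5.2346] v=[-1.7561]
Step 16: x=[5.0103] v=[-1.4954]
Step 17: x=[4.8304] v=[-1.1996]
Step 18: x=[4.6990] v=[-0.8757]
Step 19: x=[4.6193] v=[-0.5312]
Step 20: x=[4.5932] v=[-0.1742]
Step 21: x=[4.6212] v=[0.1869]
First v>=0 after going negative at step 21, time=3.1500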